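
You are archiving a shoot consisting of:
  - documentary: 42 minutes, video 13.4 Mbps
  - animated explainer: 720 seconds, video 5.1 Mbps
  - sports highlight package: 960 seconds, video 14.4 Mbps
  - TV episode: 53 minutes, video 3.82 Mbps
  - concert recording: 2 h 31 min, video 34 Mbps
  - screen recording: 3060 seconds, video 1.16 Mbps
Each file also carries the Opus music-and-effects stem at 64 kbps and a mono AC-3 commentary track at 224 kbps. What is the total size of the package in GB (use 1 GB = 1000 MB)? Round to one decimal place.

47.6 GB

Audio total: 64 + 224 = 288 kbps = 0.288 Mbps.
documentary: 13.688 Mbps × 2520 s = 34493.8 Mb
animated explainer: 5.388 Mbps × 720 s = 3879.4 Mb
sports highlight package: 14.688 Mbps × 960 s = 14100.5 Mb
TV episode: 4.108 Mbps × 3180 s = 13063.4 Mb
concert recording: 34.288 Mbps × 9060 s = 310649.3 Mb
screen recording: 1.448 Mbps × 3060 s = 4430.9 Mb
Total: 380617.2 Mb = 47577.2 MB.
= 47.58 GB.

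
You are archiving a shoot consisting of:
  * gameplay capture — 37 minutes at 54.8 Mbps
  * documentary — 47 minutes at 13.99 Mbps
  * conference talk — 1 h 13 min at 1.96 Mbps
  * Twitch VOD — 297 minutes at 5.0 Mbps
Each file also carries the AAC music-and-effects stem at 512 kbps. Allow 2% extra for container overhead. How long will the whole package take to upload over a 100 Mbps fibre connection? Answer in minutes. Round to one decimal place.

46.4 minutes

Audio: 512 kbps = 0.512 Mbps.
gameplay capture: 55.312 Mbps × 2220 s × 1.02 = 125248.5 Mb
documentary: 14.502 Mbps × 2820 s × 1.02 = 41713.6 Mb
conference talk: 2.472 Mbps × 4380 s × 1.02 = 11043.9 Mb
Twitch VOD: 5.512 Mbps × 17820 s × 1.02 = 100188.3 Mb
Total: 278194.3 Mb = 34774.3 MB.
At 100 Mbps: 278194.3 / 100 = 2782 s ≈ 46.4 minutes.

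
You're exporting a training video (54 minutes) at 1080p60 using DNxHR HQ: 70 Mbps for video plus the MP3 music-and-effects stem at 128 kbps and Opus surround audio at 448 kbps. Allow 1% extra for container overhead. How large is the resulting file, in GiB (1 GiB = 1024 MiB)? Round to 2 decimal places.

26.89 GiB

54 min = 3240 s
Audio total: 128 + 448 = 576 kbps = 0.576 Mbps.
Total bitrate: 70 + 0.576 = 70.576 Mbps.
Stream data: 70.576 Mbps × 3240 s = 228666.2 Mb.
With 1% container overhead: ×1.01.
230,953 Mb = 28,869,112,800 bytes ÷ 1,073,741,824 = 26.89 GiB.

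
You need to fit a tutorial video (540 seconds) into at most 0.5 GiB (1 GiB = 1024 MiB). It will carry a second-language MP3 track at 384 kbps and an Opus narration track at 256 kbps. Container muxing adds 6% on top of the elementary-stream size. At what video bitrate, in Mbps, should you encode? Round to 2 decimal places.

Budget: 0.5 GiB = 4295.0 Mb.
Stream payload after overhead: 4295.0 / 1.06 = 4051.9 Mb.
Total bitrate budget: 4051.9 Mb / 540 s = 7.503 Mbps.
Audio total: 384 + 256 = 640 kbps = 0.640 Mbps.
Video: 7.503 − 0.640 = 6.863 Mbps.

6.86 Mbps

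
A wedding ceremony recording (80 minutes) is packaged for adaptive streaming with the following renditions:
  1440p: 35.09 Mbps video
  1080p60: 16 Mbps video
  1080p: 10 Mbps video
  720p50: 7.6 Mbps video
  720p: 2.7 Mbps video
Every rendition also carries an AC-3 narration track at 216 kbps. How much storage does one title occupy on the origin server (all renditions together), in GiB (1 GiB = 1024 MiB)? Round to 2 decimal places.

80 min = 4800 s
Audio: 216 kbps = 0.216 Mbps.
Sum of rendition bitrates: (35.09+0.216) + (16+0.216) + (10+0.216) + (7.6+0.216) + (2.7+0.216) = 72.470 Mbps.
× 4800 s = 347,856 Mb = 43,482 MB = 40.50 GiB.

40.50 GiB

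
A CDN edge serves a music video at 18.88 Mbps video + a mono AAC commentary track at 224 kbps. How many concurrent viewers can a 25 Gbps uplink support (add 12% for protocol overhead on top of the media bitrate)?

1168

Audio: 224 kbps = 0.224 Mbps.
Per-viewer media rate: 19.104 Mbps.
On the wire with 12% overhead: 21.396 Mbps.
25 Gbps = 25,000 Mbps; 25,000 / 21.396 = 1168.42 → 1168 viewers.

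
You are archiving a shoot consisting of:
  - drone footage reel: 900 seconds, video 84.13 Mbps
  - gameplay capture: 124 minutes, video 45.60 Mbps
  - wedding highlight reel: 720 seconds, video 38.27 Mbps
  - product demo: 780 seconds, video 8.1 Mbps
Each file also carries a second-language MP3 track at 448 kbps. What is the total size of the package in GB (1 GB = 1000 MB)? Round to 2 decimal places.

Audio: 448 kbps = 0.448 Mbps.
drone footage reel: 84.578 Mbps × 900 s = 76120.2 Mb
gameplay capture: 46.048 Mbps × 7440 s = 342597.1 Mb
wedding highlight reel: 38.718 Mbps × 720 s = 27877.0 Mb
product demo: 8.548 Mbps × 780 s = 6667.4 Mb
Total: 453261.7 Mb = 56657.7 MB.
= 56.66 GB.

56.66 GB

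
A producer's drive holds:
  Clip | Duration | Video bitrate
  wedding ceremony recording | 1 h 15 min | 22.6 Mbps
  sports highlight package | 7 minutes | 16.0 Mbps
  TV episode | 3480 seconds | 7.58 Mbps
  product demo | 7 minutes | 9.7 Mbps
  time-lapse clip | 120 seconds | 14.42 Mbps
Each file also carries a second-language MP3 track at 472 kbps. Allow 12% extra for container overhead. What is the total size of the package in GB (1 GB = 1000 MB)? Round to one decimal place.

20.3 GB

Audio: 472 kbps = 0.472 Mbps.
wedding ceremony recording: 23.072 Mbps × 4500 s × 1.12 = 116282.9 Mb
sports highlight package: 16.472 Mbps × 420 s × 1.12 = 7748.4 Mb
TV episode: 8.052 Mbps × 3480 s × 1.12 = 31383.5 Mb
product demo: 10.172 Mbps × 420 s × 1.12 = 4784.9 Mb
time-lapse clip: 14.892 Mbps × 120 s × 1.12 = 2001.5 Mb
Total: 162201.2 Mb = 20275.1 MB.
= 20.28 GB.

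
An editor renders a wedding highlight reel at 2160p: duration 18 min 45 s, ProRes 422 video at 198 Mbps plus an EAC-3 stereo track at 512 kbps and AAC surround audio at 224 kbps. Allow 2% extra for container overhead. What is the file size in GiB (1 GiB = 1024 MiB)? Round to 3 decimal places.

26.548 GiB

18 min 45 s = 1125 s
Audio total: 512 + 224 = 736 kbps = 0.736 Mbps.
Total bitrate: 198 + 0.736 = 198.736 Mbps.
Stream data: 198.736 Mbps × 1125 s = 223578.0 Mb.
With 2% container overhead: ×1.02.
228,050 Mb = 28,506,195,000 bytes ÷ 1,073,741,824 = 26.55 GiB.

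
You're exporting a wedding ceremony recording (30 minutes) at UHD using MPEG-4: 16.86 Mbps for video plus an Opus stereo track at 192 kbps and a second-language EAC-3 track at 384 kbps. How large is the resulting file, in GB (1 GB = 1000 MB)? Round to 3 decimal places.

3.923 GB

30 min = 1800 s
Audio total: 192 + 384 = 576 kbps = 0.576 Mbps.
Total bitrate: 16.86 + 0.576 = 17.436 Mbps.
Stream data: 17.436 Mbps × 1800 s = 31384.8 Mb.
31,385 Mb ÷ 8 = 3,923 MB → 3.923 GB.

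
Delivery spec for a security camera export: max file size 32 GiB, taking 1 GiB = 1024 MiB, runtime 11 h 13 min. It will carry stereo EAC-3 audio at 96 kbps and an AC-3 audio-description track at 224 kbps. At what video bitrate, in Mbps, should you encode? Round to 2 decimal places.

Budget: 32 GiB = 274877.9 Mb.
11 h 13 min = 673 min = 40380 s
Total bitrate budget: 274877.9 Mb / 40380 s = 6.807 Mbps.
Audio total: 96 + 224 = 320 kbps = 0.320 Mbps.
Video: 6.807 − 0.320 = 6.487 Mbps.

6.49 Mbps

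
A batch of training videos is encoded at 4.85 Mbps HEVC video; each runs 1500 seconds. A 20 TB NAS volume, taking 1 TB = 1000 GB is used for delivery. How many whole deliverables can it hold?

21993

Per item: 4.850 Mbps × 1500 s = 7,275 Mb = 909.4 MB.
Capacity: 20 TB = 160,000,000 Mb; 21993.13 items → 21993 complete.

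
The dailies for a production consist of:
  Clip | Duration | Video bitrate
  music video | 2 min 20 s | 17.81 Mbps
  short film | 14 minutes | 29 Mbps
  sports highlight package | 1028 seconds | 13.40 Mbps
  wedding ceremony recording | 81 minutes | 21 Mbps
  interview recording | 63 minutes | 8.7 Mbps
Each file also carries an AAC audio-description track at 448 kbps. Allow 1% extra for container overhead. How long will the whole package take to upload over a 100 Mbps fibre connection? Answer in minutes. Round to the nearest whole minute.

30 minutes

Audio: 448 kbps = 0.448 Mbps.
music video: 18.258 Mbps × 140 s × 1.01 = 2581.7 Mb
short film: 29.448 Mbps × 840 s × 1.01 = 24983.7 Mb
sports highlight package: 13.848 Mbps × 1028 s × 1.01 = 14378.1 Mb
wedding ceremony recording: 21.448 Mbps × 4860 s × 1.01 = 105279.7 Mb
interview recording: 9.148 Mbps × 3780 s × 1.01 = 34925.2 Mb
Total: 182148.4 Mb = 22768.5 MB.
At 100 Mbps: 182148.4 / 100 = 1821 s ≈ 30.4 minutes.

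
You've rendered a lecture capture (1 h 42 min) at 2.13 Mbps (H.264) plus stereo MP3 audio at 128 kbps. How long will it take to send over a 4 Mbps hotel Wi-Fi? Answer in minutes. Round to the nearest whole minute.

1 h 42 min = 102 min = 6120 s
Audio: 128 kbps = 0.128 Mbps.
Total bitrate: 2.258 Mbps.
File: 2.258 Mbps × 6120 s = 13819.0 Mb.
At 4 Mbps: 13819.0 / 4 = 3454.7 s ≈ 57.6 minutes.

58 minutes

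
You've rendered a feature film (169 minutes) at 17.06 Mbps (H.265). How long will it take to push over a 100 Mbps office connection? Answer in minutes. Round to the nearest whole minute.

169 min = 10140 s
File: 17.060 Mbps × 10140 s = 172988.4 Mb.
At 100 Mbps: 172988.4 / 100 = 1729.9 s ≈ 28.8 minutes.

29 minutes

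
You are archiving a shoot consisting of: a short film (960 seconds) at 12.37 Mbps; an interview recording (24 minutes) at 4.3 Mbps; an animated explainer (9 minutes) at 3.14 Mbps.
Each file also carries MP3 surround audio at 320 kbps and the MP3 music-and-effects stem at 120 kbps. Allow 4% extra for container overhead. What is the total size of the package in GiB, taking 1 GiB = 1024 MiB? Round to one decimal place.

2.5 GiB

Audio total: 320 + 120 = 440 kbps = 0.440 Mbps.
short film: 12.810 Mbps × 960 s × 1.04 = 12789.5 Mb
interview recording: 4.740 Mbps × 1440 s × 1.04 = 7098.6 Mb
animated explainer: 3.580 Mbps × 540 s × 1.04 = 2010.5 Mb
Total: 21898.7 Mb = 2737.3 MB.
= 2.549 GiB.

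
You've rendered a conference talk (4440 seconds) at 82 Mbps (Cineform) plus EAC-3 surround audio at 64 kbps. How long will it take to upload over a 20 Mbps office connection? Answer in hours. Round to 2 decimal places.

5.06 hours

Audio: 64 kbps = 0.064 Mbps.
Total bitrate: 82.064 Mbps.
File: 82.064 Mbps × 4440 s = 364364.2 Mb.
At 20 Mbps: 364364.2 / 20 = 18218.2 s ≈ 5.06 hours.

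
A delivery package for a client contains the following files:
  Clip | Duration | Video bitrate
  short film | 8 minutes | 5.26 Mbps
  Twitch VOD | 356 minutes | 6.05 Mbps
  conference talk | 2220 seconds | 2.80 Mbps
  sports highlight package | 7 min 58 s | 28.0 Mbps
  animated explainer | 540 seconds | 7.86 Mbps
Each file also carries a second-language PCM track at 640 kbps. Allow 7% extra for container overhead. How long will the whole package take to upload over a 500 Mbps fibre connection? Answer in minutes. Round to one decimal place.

Audio: 640 kbps = 0.640 Mbps.
short film: 5.900 Mbps × 480 s × 1.07 = 3030.2 Mb
Twitch VOD: 6.690 Mbps × 21360 s × 1.07 = 152901.3 Mb
conference talk: 3.440 Mbps × 2220 s × 1.07 = 8171.4 Mb
sports highlight package: 28.640 Mbps × 478 s × 1.07 = 14648.2 Mb
animated explainer: 8.500 Mbps × 540 s × 1.07 = 4911.3 Mb
Total: 183662.4 Mb = 22957.8 MB.
At 500 Mbps: 183662.4 / 500 = 367 s ≈ 6.12 minutes.

6.1 minutes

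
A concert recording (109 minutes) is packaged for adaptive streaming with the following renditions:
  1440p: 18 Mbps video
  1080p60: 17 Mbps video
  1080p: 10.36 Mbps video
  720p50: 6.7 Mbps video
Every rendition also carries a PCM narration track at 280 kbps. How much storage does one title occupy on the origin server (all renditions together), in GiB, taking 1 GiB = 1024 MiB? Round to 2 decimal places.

40.49 GiB

109 min = 6540 s
Audio: 280 kbps = 0.280 Mbps.
Sum of rendition bitrates: (18+0.280) + (17+0.280) + (10.36+0.280) + (6.7+0.280) = 53.180 Mbps.
× 6540 s = 347,797 Mb = 43,475 MB = 40.49 GiB.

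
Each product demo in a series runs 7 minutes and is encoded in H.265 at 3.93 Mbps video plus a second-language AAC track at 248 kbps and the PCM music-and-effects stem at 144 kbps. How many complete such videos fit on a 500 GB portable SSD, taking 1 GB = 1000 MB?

7 min = 420 s
Audio total: 248 + 144 = 392 kbps = 0.392 Mbps.
Total bitrate: 4.322 Mbps.
Per item: 4.322 Mbps × 420 s = 1,815 Mb = 226.9 MB.
Capacity: 500 GB = 4,000,000 Mb; 2203.57 items → 2203 complete.

2203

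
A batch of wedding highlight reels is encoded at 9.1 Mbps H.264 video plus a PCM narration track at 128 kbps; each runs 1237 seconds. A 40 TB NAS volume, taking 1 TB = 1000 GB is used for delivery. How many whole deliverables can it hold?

Audio: 128 kbps = 0.128 Mbps.
Total bitrate: 9.228 Mbps.
Per item: 9.228 Mbps × 1237 s = 11,415 Mb = 1,427 MB.
Capacity: 40 TB = 320,000,000 Mb; 28033.20 items → 28033 complete.

28033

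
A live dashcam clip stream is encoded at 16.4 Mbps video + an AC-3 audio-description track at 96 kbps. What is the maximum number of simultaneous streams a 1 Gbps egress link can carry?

Audio: 96 kbps = 0.096 Mbps.
Per-viewer media rate: 16.496 Mbps.
1 Gbps = 1,000 Mbps; 1,000 / 16.496 = 60.62 → 60 viewers.

60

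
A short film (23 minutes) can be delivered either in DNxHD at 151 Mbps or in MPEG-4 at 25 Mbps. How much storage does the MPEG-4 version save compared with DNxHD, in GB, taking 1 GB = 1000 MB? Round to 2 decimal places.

23 min = 1380 s
DNxHD: 151.000 Mbps × 1380 s = 208380.0 Mb = 26.047 GB.
MPEG-4: 25.000 Mbps × 1380 s = 34500.0 Mb = 4.312 GB.
Saving: 26.047 − 4.312 = 21.735 GB.

21.74 GB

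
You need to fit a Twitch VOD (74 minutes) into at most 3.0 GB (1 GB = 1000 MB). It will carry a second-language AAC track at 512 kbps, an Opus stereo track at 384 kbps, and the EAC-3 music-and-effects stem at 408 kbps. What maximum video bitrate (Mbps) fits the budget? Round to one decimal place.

Budget: 3.0 GB = 24000.0 Mb.
74 min = 4440 s
Total bitrate budget: 24000.0 Mb / 4440 s = 5.405 Mbps.
Audio total: 512 + 384 + 408 = 1304 kbps = 1.304 Mbps.
Video: 5.405 − 1.304 = 4.101 Mbps.

4.1 Mbps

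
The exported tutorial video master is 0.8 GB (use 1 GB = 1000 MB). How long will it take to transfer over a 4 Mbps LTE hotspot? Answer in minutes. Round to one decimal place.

26.7 minutes

File: 0.8 GB = 6400.0 Mb.
At 4 Mbps: 6400.0 / 4 = 1600.0 s ≈ 26.7 minutes.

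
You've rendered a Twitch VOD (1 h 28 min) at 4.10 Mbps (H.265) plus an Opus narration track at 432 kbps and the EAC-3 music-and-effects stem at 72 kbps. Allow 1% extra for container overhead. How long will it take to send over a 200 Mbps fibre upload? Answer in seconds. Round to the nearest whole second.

123 seconds

1 h 28 min = 88 min = 5280 s
Audio total: 432 + 72 = 504 kbps = 0.504 Mbps.
Total bitrate: 4.604 Mbps.
File: 4.604 Mbps × 5280 s = 24309.1 Mb.
With 1% container overhead: ×1.01. → 24552.2 Mb.
At 200 Mbps: 24552.2 / 200 = 122.8 s ≈ 123 seconds.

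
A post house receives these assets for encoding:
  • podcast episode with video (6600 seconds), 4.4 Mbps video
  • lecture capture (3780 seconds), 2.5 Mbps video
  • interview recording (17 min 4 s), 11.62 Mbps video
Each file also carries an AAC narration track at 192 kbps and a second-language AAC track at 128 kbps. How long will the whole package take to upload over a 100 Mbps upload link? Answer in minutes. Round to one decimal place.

Audio total: 192 + 128 = 320 kbps = 0.320 Mbps.
podcast episode with video: 4.720 Mbps × 6600 s = 31152.0 Mb
lecture capture: 2.820 Mbps × 3780 s = 10659.6 Mb
interview recording: 11.940 Mbps × 1024 s = 12226.6 Mb
Total: 54038.2 Mb = 6754.8 MB.
At 100 Mbps: 54038.2 / 100 = 540 s ≈ 9.01 minutes.

9.0 minutes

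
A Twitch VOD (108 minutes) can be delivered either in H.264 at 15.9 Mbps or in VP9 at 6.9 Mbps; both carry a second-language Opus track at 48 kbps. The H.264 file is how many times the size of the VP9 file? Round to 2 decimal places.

2.30

108 min = 6480 s
Audio: 48 kbps = 0.048 Mbps.
H.264: 15.948 Mbps × 6480 s = 103343.0 Mb = 12.031 GiB.
VP9: 6.948 Mbps × 6480 s = 45023.0 Mb = 5.241 GiB.
Ratio: 12.031 / 5.241 = 2.295.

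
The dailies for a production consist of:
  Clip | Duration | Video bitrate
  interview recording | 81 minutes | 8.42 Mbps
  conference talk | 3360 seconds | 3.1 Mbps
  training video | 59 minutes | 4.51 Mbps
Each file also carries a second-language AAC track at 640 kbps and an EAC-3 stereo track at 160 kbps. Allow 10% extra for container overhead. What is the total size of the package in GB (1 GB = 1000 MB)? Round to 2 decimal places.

Audio total: 640 + 160 = 800 kbps = 0.800 Mbps.
interview recording: 9.220 Mbps × 4860 s × 1.10 = 49290.1 Mb
conference talk: 3.900 Mbps × 3360 s × 1.10 = 14414.4 Mb
training video: 5.310 Mbps × 3540 s × 1.10 = 20677.1 Mb
Total: 84381.7 Mb = 10547.7 MB.
= 10.55 GB.

10.55 GB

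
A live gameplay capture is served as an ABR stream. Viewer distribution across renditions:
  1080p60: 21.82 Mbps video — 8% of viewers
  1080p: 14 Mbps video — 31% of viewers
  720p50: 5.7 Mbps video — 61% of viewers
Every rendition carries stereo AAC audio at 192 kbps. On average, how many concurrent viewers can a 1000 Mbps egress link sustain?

102

Audio: 192 kbps = 0.192 Mbps.
Average per-viewer bitrate: 0.08×22.012 + 0.31×14.192 + 0.61×5.892 = 9.755 Mbps.
1000 Mbps = 1,000 Mbps; 1,000 / 9.755 = 102.52 → 102.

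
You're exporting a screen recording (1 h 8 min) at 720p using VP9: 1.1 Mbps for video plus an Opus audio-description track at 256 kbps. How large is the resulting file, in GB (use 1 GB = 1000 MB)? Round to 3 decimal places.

0.692 GB

1 h 8 min = 68 min = 4080 s
Audio: 256 kbps = 0.256 Mbps.
Total bitrate: 1.1 + 0.256 = 1.356 Mbps.
Stream data: 1.356 Mbps × 4080 s = 5532.5 Mb.
5,532 Mb ÷ 8 = 691.6 MB → 0.6916 GB.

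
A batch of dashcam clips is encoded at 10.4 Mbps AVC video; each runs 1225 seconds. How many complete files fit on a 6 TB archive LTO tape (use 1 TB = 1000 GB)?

3767

Per item: 10.400 Mbps × 1225 s = 12,740 Mb = 1,592 MB.
Capacity: 6 TB = 48,000,000 Mb; 3767.66 items → 3767 complete.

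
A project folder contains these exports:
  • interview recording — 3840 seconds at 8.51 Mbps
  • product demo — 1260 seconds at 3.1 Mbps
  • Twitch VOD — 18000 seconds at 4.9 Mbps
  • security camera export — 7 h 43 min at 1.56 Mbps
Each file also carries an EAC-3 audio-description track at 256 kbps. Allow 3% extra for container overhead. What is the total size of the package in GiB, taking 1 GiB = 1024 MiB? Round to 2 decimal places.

21.72 GiB

Audio: 256 kbps = 0.256 Mbps.
interview recording: 8.766 Mbps × 3840 s × 1.03 = 34671.3 Mb
product demo: 3.356 Mbps × 1260 s × 1.03 = 4355.4 Mb
Twitch VOD: 5.156 Mbps × 18000 s × 1.03 = 95592.2 Mb
security camera export: 1.816 Mbps × 27780 s × 1.03 = 51961.9 Mb
Total: 186580.9 Mb = 23322.6 MB.
= 21.72 GiB.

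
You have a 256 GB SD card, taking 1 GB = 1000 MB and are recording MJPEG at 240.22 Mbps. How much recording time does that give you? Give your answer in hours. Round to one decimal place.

2.4 hours

Capacity: 256 GB = 2,048,000 Mb.
Recording time: 2,048,000 / 240.220 = 8,526 s ≈ 2.37 hours.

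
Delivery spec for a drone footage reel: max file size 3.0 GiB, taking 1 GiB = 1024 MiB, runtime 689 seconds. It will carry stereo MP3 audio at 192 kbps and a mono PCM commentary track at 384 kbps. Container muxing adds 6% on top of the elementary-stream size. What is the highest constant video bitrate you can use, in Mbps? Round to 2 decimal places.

34.71 Mbps

Budget: 3.0 GiB = 25769.8 Mb.
Stream payload after overhead: 25769.8 / 1.06 = 24311.1 Mb.
Total bitrate budget: 24311.1 Mb / 689 s = 35.285 Mbps.
Audio total: 192 + 384 = 576 kbps = 0.576 Mbps.
Video: 35.285 − 0.576 = 34.709 Mbps.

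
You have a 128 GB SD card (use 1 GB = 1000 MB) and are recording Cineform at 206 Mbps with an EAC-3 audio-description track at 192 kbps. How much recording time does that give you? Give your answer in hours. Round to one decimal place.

1.4 hours

Audio: 192 kbps = 0.192 Mbps.
Total bitrate: 206 + 0.192 = 206.192 Mbps.
Capacity: 128 GB = 1,024,000 Mb.
Recording time: 1,024,000 / 206.192 = 4,966 s ≈ 1.38 hours.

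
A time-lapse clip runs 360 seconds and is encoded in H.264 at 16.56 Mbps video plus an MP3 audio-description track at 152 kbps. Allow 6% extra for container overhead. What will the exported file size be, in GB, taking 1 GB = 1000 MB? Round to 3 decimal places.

Audio: 152 kbps = 0.152 Mbps.
Total bitrate: 16.56 + 0.152 = 16.712 Mbps.
Stream data: 16.712 Mbps × 360 s = 6016.3 Mb.
With 6% container overhead: ×1.06.
6,377 Mb ÷ 8 = 797.2 MB → 0.7972 GB.

0.797 GB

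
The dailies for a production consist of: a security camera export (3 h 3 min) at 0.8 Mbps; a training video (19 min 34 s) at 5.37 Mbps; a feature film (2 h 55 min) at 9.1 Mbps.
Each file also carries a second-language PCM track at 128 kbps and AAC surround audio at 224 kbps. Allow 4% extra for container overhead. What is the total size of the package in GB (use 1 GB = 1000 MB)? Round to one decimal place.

Audio total: 128 + 224 = 352 kbps = 0.352 Mbps.
security camera export: 1.152 Mbps × 10980 s × 1.04 = 13154.9 Mb
training video: 5.722 Mbps × 1174 s × 1.04 = 6986.3 Mb
feature film: 9.452 Mbps × 10500 s × 1.04 = 103215.8 Mb
Total: 123357.1 Mb = 15419.6 MB.
= 15.42 GB.

15.4 GB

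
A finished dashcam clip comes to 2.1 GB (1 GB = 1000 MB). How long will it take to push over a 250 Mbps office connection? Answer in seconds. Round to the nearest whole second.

File: 2.1 GB = 16800.0 Mb.
At 250 Mbps: 16800.0 / 250 = 67.2 s ≈ 67.2 seconds.

67 seconds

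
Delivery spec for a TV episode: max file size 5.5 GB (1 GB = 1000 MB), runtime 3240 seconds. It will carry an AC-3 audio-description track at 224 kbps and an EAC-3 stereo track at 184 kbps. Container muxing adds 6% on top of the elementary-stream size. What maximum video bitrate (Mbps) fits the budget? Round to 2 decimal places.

12.40 Mbps

Budget: 5.5 GB = 44000.0 Mb.
Stream payload after overhead: 44000.0 / 1.06 = 41509.4 Mb.
Total bitrate budget: 41509.4 Mb / 3240 s = 12.812 Mbps.
Audio total: 224 + 184 = 408 kbps = 0.408 Mbps.
Video: 12.812 − 0.408 = 12.404 Mbps.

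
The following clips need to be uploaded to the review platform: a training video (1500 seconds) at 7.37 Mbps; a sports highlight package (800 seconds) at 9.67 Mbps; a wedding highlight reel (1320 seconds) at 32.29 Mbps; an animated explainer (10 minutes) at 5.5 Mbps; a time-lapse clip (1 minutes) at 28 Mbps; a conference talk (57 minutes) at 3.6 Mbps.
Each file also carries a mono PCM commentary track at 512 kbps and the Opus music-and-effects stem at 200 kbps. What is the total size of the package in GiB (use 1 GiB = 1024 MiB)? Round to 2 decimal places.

9.80 GiB

Audio total: 512 + 200 = 712 kbps = 0.712 Mbps.
training video: 8.082 Mbps × 1500 s = 12123.0 Mb
sports highlight package: 10.382 Mbps × 800 s = 8305.6 Mb
wedding highlight reel: 33.002 Mbps × 1320 s = 43562.6 Mb
animated explainer: 6.212 Mbps × 600 s = 3727.2 Mb
time-lapse clip: 28.712 Mbps × 60 s = 1722.7 Mb
conference talk: 4.312 Mbps × 3420 s = 14747.0 Mb
Total: 84188.2 Mb = 10523.5 MB.
= 9.801 GiB.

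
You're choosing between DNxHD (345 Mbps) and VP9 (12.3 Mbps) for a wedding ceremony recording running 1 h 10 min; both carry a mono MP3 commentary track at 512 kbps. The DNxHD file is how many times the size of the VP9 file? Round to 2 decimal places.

26.97

1 h 10 min = 70 min = 4200 s
Audio: 512 kbps = 0.512 Mbps.
DNxHD: 345.512 Mbps × 4200 s = 1451150.4 Mb = 168.936 GiB.
VP9: 12.812 Mbps × 4200 s = 53810.4 Mb = 6.264 GiB.
Ratio: 168.936 / 6.264 = 26.968.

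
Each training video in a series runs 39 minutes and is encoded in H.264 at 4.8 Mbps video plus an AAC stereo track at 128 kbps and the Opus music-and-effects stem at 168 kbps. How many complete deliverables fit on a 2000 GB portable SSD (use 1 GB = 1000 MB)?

1341

39 min = 2340 s
Audio total: 128 + 168 = 296 kbps = 0.296 Mbps.
Total bitrate: 5.096 Mbps.
Per item: 5.096 Mbps × 2340 s = 11,925 Mb = 1,491 MB.
Capacity: 2000 GB = 16,000,000 Mb; 1341.76 items → 1341 complete.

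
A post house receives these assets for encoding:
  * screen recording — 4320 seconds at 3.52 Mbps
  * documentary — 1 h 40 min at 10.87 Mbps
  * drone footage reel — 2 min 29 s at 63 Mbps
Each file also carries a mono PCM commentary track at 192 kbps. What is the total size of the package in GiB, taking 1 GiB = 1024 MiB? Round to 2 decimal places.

10.69 GiB

Audio: 192 kbps = 0.192 Mbps.
screen recording: 3.712 Mbps × 4320 s = 16035.8 Mb
documentary: 11.062 Mbps × 6000 s = 66372.0 Mb
drone footage reel: 63.192 Mbps × 149 s = 9415.6 Mb
Total: 91823.4 Mb = 11477.9 MB.
= 10.69 GiB.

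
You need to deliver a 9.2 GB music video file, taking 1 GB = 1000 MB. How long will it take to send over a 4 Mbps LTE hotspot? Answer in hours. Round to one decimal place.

File: 9.2 GB = 73600.0 Mb.
At 4 Mbps: 73600.0 / 4 = 18400.0 s ≈ 5.11 hours.

5.1 hours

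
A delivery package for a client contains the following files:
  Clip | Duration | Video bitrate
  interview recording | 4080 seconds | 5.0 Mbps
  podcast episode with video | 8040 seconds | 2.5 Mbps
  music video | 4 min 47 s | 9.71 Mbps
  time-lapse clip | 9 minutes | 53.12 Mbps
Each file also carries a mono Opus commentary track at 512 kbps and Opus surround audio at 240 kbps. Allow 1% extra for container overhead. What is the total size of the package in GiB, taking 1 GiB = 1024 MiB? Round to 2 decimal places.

Audio total: 512 + 240 = 752 kbps = 0.752 Mbps.
interview recording: 5.752 Mbps × 4080 s × 1.01 = 23702.8 Mb
podcast episode with video: 3.252 Mbps × 8040 s × 1.01 = 26407.5 Mb
music video: 10.462 Mbps × 287 s × 1.01 = 3032.6 Mb
time-lapse clip: 53.872 Mbps × 540 s × 1.01 = 29381.8 Mb
Total: 82524.8 Mb = 10315.6 MB.
= 9.607 GiB.

9.61 GiB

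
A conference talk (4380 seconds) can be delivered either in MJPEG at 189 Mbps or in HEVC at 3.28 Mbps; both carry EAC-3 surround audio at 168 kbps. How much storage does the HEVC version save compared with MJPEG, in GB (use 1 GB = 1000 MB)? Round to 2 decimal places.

Audio: 168 kbps = 0.168 Mbps.
MJPEG: 189.168 Mbps × 4380 s = 828555.8 Mb = 103.569 GB.
HEVC: 3.448 Mbps × 4380 s = 15102.2 Mb = 1.888 GB.
Saving: 103.569 − 1.888 = 101.682 GB.

101.68 GB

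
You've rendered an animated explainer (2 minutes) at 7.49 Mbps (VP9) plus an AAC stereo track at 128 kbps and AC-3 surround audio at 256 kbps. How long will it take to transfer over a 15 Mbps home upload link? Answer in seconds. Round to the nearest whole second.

2 min = 120 s
Audio total: 128 + 256 = 384 kbps = 0.384 Mbps.
Total bitrate: 7.874 Mbps.
File: 7.874 Mbps × 120 s = 944.9 Mb.
At 15 Mbps: 944.9 / 15 = 63.0 s ≈ 63 seconds.

63 seconds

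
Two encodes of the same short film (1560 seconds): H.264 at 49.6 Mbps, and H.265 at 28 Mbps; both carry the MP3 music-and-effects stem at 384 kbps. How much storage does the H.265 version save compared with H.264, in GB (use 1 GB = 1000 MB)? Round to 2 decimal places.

4.21 GB

Audio: 384 kbps = 0.384 Mbps.
H.264: 49.984 Mbps × 1560 s = 77975.0 Mb = 9.747 GB.
H.265: 28.384 Mbps × 1560 s = 44279.0 Mb = 5.535 GB.
Saving: 9.747 − 5.535 = 4.212 GB.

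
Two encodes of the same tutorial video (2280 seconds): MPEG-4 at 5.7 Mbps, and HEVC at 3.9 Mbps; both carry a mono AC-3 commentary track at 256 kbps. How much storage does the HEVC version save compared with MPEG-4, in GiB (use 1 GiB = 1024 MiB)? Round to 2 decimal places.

Audio: 256 kbps = 0.256 Mbps.
MPEG-4: 5.956 Mbps × 2280 s = 13579.7 Mb = 1.581 GiB.
HEVC: 4.156 Mbps × 2280 s = 9475.7 Mb = 1.103 GiB.
Saving: 1.581 − 1.103 = 0.478 GiB.

0.48 GiB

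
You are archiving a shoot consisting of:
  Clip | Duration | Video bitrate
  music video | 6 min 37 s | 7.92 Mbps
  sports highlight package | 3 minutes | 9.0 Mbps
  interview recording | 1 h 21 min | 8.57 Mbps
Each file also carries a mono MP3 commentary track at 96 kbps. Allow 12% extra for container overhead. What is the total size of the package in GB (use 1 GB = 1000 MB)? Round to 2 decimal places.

Audio: 96 kbps = 0.096 Mbps.
music video: 8.016 Mbps × 397 s × 1.12 = 3564.2 Mb
sports highlight package: 9.096 Mbps × 180 s × 1.12 = 1833.8 Mb
interview recording: 8.666 Mbps × 4860 s × 1.12 = 47170.8 Mb
Total: 52568.8 Mb = 6571.1 MB.
= 6.571 GB.

6.57 GB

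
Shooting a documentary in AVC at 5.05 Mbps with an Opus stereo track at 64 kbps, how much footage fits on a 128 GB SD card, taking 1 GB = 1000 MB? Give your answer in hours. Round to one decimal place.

55.6 hours

Audio: 64 kbps = 0.064 Mbps.
Total bitrate: 5.05 + 0.064 = 5.114 Mbps.
Capacity: 128 GB = 1,024,000 Mb.
Recording time: 1,024,000 / 5.114 = 200,235 s ≈ 55.6 hours.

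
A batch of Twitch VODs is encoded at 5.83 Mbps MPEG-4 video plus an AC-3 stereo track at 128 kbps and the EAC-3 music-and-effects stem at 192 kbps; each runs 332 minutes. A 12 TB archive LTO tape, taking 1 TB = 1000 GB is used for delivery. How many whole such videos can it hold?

783

332 min = 19920 s
Audio total: 128 + 192 = 320 kbps = 0.320 Mbps.
Total bitrate: 6.150 Mbps.
Per item: 6.150 Mbps × 19920 s = 122,508 Mb = 15,314 MB.
Capacity: 12 TB = 96,000,000 Mb; 783.62 items → 783 complete.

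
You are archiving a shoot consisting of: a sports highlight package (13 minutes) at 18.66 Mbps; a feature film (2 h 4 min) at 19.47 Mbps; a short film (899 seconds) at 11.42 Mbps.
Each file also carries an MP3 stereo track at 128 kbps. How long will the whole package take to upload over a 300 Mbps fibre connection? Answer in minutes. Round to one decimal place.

Audio: 128 kbps = 0.128 Mbps.
sports highlight package: 18.788 Mbps × 780 s = 14654.6 Mb
feature film: 19.598 Mbps × 7440 s = 145809.1 Mb
short film: 11.548 Mbps × 899 s = 10381.7 Mb
Total: 170845.4 Mb = 21355.7 MB.
At 300 Mbps: 170845.4 / 300 = 569 s ≈ 9.49 minutes.

9.5 minutes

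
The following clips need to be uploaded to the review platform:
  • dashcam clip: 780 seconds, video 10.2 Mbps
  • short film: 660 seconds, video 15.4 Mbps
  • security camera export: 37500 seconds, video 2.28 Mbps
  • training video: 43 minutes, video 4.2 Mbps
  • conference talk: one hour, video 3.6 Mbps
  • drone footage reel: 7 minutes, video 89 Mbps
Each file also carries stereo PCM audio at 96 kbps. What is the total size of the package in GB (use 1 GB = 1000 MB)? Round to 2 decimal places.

Audio: 96 kbps = 0.096 Mbps.
dashcam clip: 10.296 Mbps × 780 s = 8030.9 Mb
short film: 15.496 Mbps × 660 s = 10227.4 Mb
security camera export: 2.376 Mbps × 37500 s = 89100.0 Mb
training video: 4.296 Mbps × 2580 s = 11083.7 Mb
conference talk: 3.696 Mbps × 3600 s = 13305.6 Mb
drone footage reel: 89.096 Mbps × 420 s = 37420.3 Mb
Total: 169167.8 Mb = 21146.0 MB.
= 21.15 GB.

21.15 GB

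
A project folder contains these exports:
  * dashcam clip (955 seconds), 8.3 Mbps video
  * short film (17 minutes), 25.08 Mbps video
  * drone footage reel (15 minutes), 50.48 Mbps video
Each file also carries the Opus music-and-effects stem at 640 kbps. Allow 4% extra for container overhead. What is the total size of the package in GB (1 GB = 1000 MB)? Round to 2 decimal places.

10.50 GB

Audio: 640 kbps = 0.640 Mbps.
dashcam clip: 8.940 Mbps × 955 s × 1.04 = 8879.2 Mb
short film: 25.720 Mbps × 1020 s × 1.04 = 27283.8 Mb
drone footage reel: 51.120 Mbps × 900 s × 1.04 = 47848.3 Mb
Total: 84011.3 Mb = 10501.4 MB.
= 10.50 GB.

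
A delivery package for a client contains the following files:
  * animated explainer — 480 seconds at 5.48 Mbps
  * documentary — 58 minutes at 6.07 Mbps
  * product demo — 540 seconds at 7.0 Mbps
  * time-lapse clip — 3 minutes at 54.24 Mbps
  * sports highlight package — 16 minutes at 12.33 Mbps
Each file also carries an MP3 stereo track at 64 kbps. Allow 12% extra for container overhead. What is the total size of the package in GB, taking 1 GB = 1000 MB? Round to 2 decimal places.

Audio: 64 kbps = 0.064 Mbps.
animated explainer: 5.544 Mbps × 480 s × 1.12 = 2980.5 Mb
documentary: 6.134 Mbps × 3480 s × 1.12 = 23907.9 Mb
product demo: 7.064 Mbps × 540 s × 1.12 = 4272.3 Mb
time-lapse clip: 54.304 Mbps × 180 s × 1.12 = 10947.7 Mb
sports highlight package: 12.394 Mbps × 960 s × 1.12 = 13326.0 Mb
Total: 55434.4 Mb = 6929.3 MB.
= 6.929 GB.

6.93 GB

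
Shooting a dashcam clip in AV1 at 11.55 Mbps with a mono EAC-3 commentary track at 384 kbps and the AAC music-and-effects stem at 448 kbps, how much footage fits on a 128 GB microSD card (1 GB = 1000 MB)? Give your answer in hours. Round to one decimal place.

23.0 hours

Audio total: 384 + 448 = 832 kbps = 0.832 Mbps.
Total bitrate: 11.55 + 0.832 = 12.382 Mbps.
Capacity: 128 GB = 1,024,000 Mb.
Recording time: 1,024,000 / 12.382 = 82,701 s ≈ 23.0 hours.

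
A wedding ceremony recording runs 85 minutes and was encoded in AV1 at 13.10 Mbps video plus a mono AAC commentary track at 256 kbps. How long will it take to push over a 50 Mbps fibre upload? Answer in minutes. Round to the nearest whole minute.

23 minutes

85 min = 5100 s
Audio: 256 kbps = 0.256 Mbps.
Total bitrate: 13.356 Mbps.
File: 13.356 Mbps × 5100 s = 68115.6 Mb.
At 50 Mbps: 68115.6 / 50 = 1362.3 s ≈ 22.7 minutes.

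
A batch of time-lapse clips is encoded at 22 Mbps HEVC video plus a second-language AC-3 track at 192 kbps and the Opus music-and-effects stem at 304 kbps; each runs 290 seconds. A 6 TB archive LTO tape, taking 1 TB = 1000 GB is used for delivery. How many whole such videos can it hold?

7357

Audio total: 192 + 304 = 496 kbps = 0.496 Mbps.
Total bitrate: 22.496 Mbps.
Per item: 22.496 Mbps × 290 s = 6,524 Mb = 815.5 MB.
Capacity: 6 TB = 48,000,000 Mb; 7357.63 items → 7357 complete.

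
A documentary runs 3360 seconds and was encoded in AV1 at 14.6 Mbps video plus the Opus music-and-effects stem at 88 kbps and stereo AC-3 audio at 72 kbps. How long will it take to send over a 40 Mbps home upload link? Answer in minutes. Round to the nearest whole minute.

21 minutes

Audio total: 88 + 72 = 160 kbps = 0.160 Mbps.
Total bitrate: 14.760 Mbps.
File: 14.760 Mbps × 3360 s = 49593.6 Mb.
At 40 Mbps: 49593.6 / 40 = 1239.8 s ≈ 20.7 minutes.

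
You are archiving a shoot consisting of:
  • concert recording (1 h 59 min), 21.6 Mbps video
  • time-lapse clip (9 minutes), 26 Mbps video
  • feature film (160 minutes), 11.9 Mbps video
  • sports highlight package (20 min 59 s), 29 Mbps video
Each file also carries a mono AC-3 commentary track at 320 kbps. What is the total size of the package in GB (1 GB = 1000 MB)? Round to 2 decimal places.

40.62 GB

Audio: 320 kbps = 0.320 Mbps.
concert recording: 21.920 Mbps × 7140 s = 156508.8 Mb
time-lapse clip: 26.320 Mbps × 540 s = 14212.8 Mb
feature film: 12.220 Mbps × 9600 s = 117312.0 Mb
sports highlight package: 29.320 Mbps × 1259 s = 36913.9 Mb
Total: 324947.5 Mb = 40618.4 MB.
= 40.62 GB.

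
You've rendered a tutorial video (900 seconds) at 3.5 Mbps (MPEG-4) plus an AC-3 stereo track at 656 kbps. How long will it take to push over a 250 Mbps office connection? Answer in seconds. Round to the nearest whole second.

15 seconds

Audio: 656 kbps = 0.656 Mbps.
Total bitrate: 4.156 Mbps.
File: 4.156 Mbps × 900 s = 3740.4 Mb.
At 250 Mbps: 3740.4 / 250 = 15.0 s ≈ 15 seconds.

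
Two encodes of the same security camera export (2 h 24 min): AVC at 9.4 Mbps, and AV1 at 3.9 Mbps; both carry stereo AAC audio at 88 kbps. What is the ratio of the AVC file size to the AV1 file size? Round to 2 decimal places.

2 h 24 min = 144 min = 8640 s
Audio: 88 kbps = 0.088 Mbps.
AVC: 9.488 Mbps × 8640 s = 81976.3 Mb = 9.543 GiB.
AV1: 3.988 Mbps × 8640 s = 34456.3 Mb = 4.011 GiB.
Ratio: 9.543 / 4.011 = 2.379.

2.38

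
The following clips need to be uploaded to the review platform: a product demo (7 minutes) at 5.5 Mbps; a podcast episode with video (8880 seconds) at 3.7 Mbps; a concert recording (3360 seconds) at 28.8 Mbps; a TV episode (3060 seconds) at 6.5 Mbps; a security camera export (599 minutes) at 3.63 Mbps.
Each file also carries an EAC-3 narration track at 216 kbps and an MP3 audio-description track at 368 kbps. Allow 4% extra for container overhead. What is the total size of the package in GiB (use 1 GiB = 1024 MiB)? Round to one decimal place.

37.8 GiB

Audio total: 216 + 368 = 584 kbps = 0.584 Mbps.
product demo: 6.084 Mbps × 420 s × 1.04 = 2657.5 Mb
podcast episode with video: 4.284 Mbps × 8880 s × 1.04 = 39563.6 Mb
concert recording: 29.384 Mbps × 3360 s × 1.04 = 102679.4 Mb
TV episode: 7.084 Mbps × 3060 s × 1.04 = 22544.1 Mb
security camera export: 4.214 Mbps × 35940 s × 1.04 = 157509.2 Mb
Total: 324953.9 Mb = 40619.2 MB.
= 37.83 GiB.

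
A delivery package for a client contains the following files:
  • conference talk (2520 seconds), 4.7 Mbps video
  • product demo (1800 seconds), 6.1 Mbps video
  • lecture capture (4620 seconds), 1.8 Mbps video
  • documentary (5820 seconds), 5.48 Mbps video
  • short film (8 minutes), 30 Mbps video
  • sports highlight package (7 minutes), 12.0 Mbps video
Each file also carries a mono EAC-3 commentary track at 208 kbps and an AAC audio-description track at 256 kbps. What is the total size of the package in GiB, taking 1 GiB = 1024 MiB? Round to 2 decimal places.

Audio total: 208 + 256 = 464 kbps = 0.464 Mbps.
conference talk: 5.164 Mbps × 2520 s = 13013.3 Mb
product demo: 6.564 Mbps × 1800 s = 11815.2 Mb
lecture capture: 2.264 Mbps × 4620 s = 10459.7 Mb
documentary: 5.944 Mbps × 5820 s = 34594.1 Mb
short film: 30.464 Mbps × 480 s = 14622.7 Mb
sports highlight package: 12.464 Mbps × 420 s = 5234.9 Mb
Total: 89739.8 Mb = 11217.5 MB.
= 10.45 GiB.

10.45 GiB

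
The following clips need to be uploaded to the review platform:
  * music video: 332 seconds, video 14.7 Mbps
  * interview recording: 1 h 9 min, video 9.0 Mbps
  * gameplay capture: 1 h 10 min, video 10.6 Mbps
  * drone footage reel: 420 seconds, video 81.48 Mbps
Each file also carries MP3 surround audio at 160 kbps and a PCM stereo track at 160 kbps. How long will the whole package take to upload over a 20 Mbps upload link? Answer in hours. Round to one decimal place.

1.7 hours

Audio total: 160 + 160 = 320 kbps = 0.320 Mbps.
music video: 15.020 Mbps × 332 s = 4986.6 Mb
interview recording: 9.320 Mbps × 4140 s = 38584.8 Mb
gameplay capture: 10.920 Mbps × 4200 s = 45864.0 Mb
drone footage reel: 81.800 Mbps × 420 s = 34356.0 Mb
Total: 123791.4 Mb = 15473.9 MB.
At 20 Mbps: 123791.4 / 20 = 6190 s ≈ 1.72 hours.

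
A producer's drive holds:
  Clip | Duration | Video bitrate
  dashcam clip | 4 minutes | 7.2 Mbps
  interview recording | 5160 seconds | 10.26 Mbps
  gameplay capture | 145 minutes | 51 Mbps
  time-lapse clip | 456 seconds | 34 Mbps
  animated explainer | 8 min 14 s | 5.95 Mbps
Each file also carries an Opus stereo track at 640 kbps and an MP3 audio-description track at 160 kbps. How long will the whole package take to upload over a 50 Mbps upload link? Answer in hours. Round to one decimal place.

2.9 hours

Audio total: 640 + 160 = 800 kbps = 0.800 Mbps.
dashcam clip: 8.000 Mbps × 240 s = 1920.0 Mb
interview recording: 11.060 Mbps × 5160 s = 57069.6 Mb
gameplay capture: 51.800 Mbps × 8700 s = 450660.0 Mb
time-lapse clip: 34.800 Mbps × 456 s = 15868.8 Mb
animated explainer: 6.750 Mbps × 494 s = 3334.5 Mb
Total: 528852.9 Mb = 66106.6 MB.
At 50 Mbps: 528852.9 / 50 = 10577 s ≈ 2.94 hours.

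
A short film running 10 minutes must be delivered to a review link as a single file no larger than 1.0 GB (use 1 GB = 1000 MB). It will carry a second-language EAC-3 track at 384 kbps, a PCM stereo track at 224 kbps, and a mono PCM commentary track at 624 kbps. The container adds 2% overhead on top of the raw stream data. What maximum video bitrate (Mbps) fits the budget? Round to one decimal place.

11.8 Mbps

Budget: 1.0 GB = 8000.0 Mb.
Stream payload after overhead: 8000.0 / 1.02 = 7843.1 Mb.
10 min = 600 s
Total bitrate budget: 7843.1 Mb / 600 s = 13.072 Mbps.
Audio total: 384 + 224 + 624 = 1232 kbps = 1.232 Mbps.
Video: 13.072 − 1.232 = 11.840 Mbps.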